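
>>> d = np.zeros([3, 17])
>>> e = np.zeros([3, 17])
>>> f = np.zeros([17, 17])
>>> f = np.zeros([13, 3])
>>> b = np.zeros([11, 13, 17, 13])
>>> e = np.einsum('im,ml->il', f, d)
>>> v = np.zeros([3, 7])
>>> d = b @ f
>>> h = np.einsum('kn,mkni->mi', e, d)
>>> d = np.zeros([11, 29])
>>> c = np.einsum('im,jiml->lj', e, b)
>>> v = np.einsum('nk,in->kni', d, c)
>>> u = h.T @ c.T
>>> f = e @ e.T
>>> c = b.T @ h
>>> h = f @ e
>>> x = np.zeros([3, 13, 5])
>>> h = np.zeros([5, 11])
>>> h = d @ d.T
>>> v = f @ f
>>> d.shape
(11, 29)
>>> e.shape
(13, 17)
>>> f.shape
(13, 13)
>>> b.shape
(11, 13, 17, 13)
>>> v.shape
(13, 13)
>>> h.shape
(11, 11)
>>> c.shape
(13, 17, 13, 3)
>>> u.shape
(3, 13)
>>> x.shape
(3, 13, 5)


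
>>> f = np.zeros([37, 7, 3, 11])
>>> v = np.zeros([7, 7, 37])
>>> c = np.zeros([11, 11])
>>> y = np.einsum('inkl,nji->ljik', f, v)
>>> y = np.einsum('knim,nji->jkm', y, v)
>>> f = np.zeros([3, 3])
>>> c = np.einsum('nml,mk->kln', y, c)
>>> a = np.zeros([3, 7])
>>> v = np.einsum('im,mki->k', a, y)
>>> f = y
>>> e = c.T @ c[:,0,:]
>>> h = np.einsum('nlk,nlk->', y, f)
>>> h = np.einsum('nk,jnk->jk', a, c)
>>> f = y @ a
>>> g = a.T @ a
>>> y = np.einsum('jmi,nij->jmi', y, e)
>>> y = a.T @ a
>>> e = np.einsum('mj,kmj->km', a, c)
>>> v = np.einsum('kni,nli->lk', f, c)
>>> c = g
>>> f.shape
(7, 11, 7)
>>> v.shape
(3, 7)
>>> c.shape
(7, 7)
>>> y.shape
(7, 7)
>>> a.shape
(3, 7)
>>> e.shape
(11, 3)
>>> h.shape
(11, 7)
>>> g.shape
(7, 7)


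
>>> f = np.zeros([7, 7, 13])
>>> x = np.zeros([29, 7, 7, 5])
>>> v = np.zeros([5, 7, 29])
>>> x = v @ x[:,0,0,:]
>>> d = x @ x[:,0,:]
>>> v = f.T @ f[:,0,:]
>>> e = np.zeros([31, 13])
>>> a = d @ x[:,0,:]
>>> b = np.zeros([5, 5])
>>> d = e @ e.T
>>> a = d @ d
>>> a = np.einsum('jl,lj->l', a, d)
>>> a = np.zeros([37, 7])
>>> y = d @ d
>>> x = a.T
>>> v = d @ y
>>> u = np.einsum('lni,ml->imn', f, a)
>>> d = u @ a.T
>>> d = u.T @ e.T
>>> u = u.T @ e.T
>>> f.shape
(7, 7, 13)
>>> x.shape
(7, 37)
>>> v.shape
(31, 31)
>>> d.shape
(7, 37, 31)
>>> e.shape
(31, 13)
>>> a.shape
(37, 7)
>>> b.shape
(5, 5)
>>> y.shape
(31, 31)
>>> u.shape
(7, 37, 31)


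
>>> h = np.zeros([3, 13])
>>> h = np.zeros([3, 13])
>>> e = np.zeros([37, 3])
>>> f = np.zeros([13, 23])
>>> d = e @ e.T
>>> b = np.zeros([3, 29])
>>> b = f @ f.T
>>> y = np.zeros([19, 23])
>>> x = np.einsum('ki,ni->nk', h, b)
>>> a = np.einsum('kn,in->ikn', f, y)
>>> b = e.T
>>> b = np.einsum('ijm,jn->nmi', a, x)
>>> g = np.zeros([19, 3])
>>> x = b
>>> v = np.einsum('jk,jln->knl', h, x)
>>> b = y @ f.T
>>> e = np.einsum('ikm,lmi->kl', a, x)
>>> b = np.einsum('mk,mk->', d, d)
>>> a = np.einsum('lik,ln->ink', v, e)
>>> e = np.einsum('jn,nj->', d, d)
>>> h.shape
(3, 13)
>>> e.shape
()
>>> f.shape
(13, 23)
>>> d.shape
(37, 37)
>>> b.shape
()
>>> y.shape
(19, 23)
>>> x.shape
(3, 23, 19)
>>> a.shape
(19, 3, 23)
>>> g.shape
(19, 3)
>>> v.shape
(13, 19, 23)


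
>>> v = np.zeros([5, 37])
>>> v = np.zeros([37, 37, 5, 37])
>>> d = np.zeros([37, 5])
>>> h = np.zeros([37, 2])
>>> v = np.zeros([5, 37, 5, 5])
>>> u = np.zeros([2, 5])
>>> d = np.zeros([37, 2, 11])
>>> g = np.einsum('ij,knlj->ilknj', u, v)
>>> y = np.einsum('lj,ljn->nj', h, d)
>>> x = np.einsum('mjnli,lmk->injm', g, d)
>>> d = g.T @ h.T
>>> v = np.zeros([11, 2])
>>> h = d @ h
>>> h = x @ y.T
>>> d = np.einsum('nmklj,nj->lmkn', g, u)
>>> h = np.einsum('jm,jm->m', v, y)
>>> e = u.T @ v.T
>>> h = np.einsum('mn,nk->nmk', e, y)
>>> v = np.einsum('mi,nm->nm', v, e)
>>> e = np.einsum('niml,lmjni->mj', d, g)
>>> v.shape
(5, 11)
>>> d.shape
(37, 5, 5, 2)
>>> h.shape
(11, 5, 2)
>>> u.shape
(2, 5)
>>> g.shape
(2, 5, 5, 37, 5)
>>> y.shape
(11, 2)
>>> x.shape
(5, 5, 5, 2)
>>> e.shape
(5, 5)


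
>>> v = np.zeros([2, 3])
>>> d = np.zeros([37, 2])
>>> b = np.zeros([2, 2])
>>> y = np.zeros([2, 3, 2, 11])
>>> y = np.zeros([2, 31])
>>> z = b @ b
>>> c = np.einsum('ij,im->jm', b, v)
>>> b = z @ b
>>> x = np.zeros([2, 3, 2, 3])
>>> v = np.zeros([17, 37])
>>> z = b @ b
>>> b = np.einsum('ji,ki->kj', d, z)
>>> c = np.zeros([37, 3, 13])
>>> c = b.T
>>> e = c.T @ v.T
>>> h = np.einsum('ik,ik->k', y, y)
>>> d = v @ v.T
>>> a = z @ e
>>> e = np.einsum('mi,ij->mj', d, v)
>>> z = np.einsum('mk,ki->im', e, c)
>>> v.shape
(17, 37)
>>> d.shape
(17, 17)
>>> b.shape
(2, 37)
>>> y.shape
(2, 31)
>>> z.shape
(2, 17)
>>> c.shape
(37, 2)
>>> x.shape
(2, 3, 2, 3)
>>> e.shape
(17, 37)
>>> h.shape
(31,)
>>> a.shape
(2, 17)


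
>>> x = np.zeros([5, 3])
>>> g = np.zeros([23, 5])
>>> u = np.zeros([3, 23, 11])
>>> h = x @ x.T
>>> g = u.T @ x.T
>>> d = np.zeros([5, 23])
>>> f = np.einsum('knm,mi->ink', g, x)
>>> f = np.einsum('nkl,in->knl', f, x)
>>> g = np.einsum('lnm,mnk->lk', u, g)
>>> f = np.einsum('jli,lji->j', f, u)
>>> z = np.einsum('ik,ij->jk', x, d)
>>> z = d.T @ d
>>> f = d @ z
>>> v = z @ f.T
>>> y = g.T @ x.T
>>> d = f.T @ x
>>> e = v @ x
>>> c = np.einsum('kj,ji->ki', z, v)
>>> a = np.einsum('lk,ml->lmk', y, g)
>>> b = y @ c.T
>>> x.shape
(5, 3)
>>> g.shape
(3, 5)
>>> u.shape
(3, 23, 11)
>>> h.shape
(5, 5)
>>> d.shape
(23, 3)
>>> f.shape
(5, 23)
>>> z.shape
(23, 23)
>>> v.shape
(23, 5)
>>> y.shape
(5, 5)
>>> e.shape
(23, 3)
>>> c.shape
(23, 5)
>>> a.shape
(5, 3, 5)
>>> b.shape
(5, 23)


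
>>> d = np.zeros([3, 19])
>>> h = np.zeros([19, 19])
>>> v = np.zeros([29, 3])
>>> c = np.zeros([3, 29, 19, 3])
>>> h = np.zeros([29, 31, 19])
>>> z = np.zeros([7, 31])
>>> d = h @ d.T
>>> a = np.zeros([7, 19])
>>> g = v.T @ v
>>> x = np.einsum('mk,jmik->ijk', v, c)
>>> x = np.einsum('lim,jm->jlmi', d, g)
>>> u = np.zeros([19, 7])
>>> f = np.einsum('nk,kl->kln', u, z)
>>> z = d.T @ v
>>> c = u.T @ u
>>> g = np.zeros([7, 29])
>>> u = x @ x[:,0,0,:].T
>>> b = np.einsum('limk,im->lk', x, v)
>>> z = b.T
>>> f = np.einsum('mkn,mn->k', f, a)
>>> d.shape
(29, 31, 3)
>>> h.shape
(29, 31, 19)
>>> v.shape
(29, 3)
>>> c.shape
(7, 7)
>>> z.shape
(31, 3)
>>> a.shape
(7, 19)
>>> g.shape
(7, 29)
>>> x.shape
(3, 29, 3, 31)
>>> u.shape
(3, 29, 3, 3)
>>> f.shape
(31,)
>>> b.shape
(3, 31)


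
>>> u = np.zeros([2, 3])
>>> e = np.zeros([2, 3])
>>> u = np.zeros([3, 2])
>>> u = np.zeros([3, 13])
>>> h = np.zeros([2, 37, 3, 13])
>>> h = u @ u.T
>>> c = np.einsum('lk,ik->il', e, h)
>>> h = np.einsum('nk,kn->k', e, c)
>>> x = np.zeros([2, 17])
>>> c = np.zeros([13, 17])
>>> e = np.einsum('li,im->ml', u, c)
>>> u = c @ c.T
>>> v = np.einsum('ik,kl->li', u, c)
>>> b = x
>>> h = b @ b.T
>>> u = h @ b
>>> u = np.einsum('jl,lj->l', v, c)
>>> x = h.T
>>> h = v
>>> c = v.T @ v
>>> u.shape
(13,)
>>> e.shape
(17, 3)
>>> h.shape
(17, 13)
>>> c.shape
(13, 13)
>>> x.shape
(2, 2)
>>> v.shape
(17, 13)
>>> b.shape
(2, 17)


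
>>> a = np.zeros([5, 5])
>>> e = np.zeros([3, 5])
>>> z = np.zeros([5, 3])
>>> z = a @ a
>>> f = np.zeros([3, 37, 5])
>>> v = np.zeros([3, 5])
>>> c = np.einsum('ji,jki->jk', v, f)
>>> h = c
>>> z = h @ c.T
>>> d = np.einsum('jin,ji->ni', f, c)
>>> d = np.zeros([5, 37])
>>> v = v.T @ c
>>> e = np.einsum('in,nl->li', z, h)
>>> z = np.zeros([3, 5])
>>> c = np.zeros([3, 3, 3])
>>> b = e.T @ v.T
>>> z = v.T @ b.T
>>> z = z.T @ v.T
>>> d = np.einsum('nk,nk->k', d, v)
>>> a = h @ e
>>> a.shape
(3, 3)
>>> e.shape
(37, 3)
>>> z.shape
(3, 5)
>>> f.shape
(3, 37, 5)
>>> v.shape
(5, 37)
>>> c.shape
(3, 3, 3)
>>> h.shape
(3, 37)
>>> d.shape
(37,)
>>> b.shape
(3, 5)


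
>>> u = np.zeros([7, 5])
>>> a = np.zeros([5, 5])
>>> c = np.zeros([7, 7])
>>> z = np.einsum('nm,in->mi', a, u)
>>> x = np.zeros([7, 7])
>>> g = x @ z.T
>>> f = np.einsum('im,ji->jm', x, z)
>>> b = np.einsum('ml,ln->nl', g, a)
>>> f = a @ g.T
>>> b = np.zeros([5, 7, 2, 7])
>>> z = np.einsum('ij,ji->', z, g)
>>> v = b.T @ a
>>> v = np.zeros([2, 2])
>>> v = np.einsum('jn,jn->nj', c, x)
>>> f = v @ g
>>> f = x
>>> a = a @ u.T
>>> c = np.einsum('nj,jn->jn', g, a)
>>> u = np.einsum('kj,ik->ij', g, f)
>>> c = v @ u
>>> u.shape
(7, 5)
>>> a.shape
(5, 7)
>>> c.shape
(7, 5)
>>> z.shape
()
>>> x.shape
(7, 7)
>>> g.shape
(7, 5)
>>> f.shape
(7, 7)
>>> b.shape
(5, 7, 2, 7)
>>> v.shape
(7, 7)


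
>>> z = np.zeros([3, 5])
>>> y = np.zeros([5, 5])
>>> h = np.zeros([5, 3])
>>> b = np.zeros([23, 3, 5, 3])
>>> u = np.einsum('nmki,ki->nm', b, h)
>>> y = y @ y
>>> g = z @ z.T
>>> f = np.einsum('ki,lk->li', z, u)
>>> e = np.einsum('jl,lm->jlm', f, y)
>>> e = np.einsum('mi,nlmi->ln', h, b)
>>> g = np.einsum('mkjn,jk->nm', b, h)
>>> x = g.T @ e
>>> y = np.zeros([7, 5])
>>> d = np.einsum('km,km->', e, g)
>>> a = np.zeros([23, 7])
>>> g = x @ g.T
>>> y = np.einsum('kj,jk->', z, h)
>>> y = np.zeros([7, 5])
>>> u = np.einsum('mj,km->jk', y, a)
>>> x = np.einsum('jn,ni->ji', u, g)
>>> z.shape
(3, 5)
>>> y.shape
(7, 5)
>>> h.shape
(5, 3)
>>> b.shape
(23, 3, 5, 3)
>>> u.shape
(5, 23)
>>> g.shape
(23, 3)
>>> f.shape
(23, 5)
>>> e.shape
(3, 23)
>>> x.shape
(5, 3)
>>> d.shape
()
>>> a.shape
(23, 7)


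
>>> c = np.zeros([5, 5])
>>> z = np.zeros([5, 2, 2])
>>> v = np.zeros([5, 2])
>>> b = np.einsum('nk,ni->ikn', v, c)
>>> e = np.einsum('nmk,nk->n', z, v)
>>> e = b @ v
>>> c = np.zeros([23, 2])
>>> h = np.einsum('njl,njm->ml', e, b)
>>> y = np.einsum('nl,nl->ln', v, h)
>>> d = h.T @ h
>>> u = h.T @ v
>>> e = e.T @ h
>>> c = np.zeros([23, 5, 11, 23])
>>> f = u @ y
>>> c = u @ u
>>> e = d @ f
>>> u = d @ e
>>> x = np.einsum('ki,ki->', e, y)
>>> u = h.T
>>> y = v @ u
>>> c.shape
(2, 2)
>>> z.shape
(5, 2, 2)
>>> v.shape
(5, 2)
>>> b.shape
(5, 2, 5)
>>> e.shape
(2, 5)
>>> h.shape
(5, 2)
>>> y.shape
(5, 5)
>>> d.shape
(2, 2)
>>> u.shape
(2, 5)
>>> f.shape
(2, 5)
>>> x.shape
()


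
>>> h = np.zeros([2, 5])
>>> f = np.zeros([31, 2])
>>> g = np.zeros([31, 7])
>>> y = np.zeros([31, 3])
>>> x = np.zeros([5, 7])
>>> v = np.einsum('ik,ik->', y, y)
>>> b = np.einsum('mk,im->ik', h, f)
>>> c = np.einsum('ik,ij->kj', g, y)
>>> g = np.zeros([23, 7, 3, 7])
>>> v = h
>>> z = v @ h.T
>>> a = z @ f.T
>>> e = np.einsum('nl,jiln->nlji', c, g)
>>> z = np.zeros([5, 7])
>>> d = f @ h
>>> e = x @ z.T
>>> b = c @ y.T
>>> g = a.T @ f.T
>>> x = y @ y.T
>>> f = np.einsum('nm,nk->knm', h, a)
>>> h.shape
(2, 5)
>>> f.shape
(31, 2, 5)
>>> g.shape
(31, 31)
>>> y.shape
(31, 3)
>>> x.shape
(31, 31)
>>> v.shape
(2, 5)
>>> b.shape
(7, 31)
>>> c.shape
(7, 3)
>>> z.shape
(5, 7)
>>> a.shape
(2, 31)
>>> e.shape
(5, 5)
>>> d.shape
(31, 5)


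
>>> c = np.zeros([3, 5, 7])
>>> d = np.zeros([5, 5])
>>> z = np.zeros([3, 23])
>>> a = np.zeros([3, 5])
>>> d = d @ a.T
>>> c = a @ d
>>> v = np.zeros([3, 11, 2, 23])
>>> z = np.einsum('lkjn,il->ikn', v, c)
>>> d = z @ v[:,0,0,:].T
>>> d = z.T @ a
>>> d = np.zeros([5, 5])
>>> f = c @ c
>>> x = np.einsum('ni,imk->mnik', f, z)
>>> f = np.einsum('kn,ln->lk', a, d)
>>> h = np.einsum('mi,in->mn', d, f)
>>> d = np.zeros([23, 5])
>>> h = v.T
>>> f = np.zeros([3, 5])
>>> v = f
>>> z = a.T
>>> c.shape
(3, 3)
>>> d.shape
(23, 5)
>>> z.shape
(5, 3)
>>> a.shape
(3, 5)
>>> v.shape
(3, 5)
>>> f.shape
(3, 5)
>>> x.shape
(11, 3, 3, 23)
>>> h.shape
(23, 2, 11, 3)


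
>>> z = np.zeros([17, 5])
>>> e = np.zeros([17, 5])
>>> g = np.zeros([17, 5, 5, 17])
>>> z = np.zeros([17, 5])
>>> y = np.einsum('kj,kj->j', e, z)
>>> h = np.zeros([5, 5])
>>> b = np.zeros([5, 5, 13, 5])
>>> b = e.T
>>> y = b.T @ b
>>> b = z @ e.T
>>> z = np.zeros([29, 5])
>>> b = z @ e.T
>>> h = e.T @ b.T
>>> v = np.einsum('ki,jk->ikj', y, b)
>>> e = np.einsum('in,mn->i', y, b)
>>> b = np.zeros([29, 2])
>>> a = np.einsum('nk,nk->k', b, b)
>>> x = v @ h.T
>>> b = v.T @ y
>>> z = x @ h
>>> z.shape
(17, 17, 29)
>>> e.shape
(17,)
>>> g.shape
(17, 5, 5, 17)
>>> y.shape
(17, 17)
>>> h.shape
(5, 29)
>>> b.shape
(29, 17, 17)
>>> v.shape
(17, 17, 29)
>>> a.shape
(2,)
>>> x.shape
(17, 17, 5)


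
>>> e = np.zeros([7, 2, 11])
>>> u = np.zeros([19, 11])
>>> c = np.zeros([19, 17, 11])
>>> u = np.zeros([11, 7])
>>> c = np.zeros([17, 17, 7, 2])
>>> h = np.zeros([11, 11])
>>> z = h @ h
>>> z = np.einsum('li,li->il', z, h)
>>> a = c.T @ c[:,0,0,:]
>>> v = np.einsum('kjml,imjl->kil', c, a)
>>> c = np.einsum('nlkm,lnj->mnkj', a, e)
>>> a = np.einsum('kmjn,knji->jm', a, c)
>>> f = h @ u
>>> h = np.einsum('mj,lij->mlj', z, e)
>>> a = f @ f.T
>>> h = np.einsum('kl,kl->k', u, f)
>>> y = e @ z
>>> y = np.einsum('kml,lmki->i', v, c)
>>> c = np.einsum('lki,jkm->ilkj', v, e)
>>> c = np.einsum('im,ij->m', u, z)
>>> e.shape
(7, 2, 11)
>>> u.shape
(11, 7)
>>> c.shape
(7,)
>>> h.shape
(11,)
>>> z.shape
(11, 11)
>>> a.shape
(11, 11)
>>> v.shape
(17, 2, 2)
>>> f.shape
(11, 7)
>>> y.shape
(11,)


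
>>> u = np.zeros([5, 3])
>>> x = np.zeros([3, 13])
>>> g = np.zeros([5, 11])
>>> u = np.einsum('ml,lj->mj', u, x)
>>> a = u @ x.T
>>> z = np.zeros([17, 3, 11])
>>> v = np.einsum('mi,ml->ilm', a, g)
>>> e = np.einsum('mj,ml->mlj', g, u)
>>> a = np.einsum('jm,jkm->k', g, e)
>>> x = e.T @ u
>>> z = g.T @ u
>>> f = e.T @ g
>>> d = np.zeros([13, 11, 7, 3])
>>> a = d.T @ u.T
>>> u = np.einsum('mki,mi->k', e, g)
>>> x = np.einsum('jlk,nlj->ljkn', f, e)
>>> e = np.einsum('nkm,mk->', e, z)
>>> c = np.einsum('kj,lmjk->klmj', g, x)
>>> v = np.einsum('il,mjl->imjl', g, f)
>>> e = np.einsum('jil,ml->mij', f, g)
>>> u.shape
(13,)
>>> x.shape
(13, 11, 11, 5)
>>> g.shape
(5, 11)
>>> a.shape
(3, 7, 11, 5)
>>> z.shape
(11, 13)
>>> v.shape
(5, 11, 13, 11)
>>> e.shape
(5, 13, 11)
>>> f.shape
(11, 13, 11)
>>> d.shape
(13, 11, 7, 3)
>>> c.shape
(5, 13, 11, 11)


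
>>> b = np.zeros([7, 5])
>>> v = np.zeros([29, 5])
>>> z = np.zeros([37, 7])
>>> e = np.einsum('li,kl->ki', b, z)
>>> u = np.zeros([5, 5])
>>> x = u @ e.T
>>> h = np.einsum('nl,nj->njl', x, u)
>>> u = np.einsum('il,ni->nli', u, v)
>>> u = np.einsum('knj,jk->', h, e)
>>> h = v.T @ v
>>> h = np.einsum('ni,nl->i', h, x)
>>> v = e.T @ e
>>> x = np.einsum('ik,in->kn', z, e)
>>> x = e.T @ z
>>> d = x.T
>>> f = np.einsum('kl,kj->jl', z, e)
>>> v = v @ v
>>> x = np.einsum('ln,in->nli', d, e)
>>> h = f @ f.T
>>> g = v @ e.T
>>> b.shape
(7, 5)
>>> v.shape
(5, 5)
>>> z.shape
(37, 7)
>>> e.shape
(37, 5)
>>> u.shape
()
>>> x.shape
(5, 7, 37)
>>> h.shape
(5, 5)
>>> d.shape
(7, 5)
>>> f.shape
(5, 7)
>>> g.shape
(5, 37)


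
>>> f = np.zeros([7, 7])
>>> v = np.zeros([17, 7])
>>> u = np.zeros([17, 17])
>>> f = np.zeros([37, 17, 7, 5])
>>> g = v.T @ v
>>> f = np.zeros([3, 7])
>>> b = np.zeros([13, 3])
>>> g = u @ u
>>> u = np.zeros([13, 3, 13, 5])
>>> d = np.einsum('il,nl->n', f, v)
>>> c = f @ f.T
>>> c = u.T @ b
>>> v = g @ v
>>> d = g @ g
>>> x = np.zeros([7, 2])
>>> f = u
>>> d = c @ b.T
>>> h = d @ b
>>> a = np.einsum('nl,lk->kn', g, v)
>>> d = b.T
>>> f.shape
(13, 3, 13, 5)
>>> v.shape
(17, 7)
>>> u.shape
(13, 3, 13, 5)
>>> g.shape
(17, 17)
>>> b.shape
(13, 3)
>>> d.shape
(3, 13)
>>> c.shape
(5, 13, 3, 3)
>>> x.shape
(7, 2)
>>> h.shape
(5, 13, 3, 3)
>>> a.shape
(7, 17)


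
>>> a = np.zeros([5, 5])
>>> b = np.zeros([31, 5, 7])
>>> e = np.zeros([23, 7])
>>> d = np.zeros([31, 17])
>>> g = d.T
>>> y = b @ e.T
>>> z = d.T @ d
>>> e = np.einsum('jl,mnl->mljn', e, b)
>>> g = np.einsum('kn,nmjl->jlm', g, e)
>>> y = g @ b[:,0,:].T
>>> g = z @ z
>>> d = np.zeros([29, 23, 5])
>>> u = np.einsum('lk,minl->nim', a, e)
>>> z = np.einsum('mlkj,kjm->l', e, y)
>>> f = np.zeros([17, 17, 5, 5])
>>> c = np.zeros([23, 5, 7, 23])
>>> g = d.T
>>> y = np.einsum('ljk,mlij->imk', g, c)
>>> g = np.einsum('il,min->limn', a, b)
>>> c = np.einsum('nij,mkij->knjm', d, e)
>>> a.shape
(5, 5)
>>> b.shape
(31, 5, 7)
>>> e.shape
(31, 7, 23, 5)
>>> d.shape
(29, 23, 5)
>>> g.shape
(5, 5, 31, 7)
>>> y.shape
(7, 23, 29)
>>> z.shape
(7,)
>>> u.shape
(23, 7, 31)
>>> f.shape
(17, 17, 5, 5)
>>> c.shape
(7, 29, 5, 31)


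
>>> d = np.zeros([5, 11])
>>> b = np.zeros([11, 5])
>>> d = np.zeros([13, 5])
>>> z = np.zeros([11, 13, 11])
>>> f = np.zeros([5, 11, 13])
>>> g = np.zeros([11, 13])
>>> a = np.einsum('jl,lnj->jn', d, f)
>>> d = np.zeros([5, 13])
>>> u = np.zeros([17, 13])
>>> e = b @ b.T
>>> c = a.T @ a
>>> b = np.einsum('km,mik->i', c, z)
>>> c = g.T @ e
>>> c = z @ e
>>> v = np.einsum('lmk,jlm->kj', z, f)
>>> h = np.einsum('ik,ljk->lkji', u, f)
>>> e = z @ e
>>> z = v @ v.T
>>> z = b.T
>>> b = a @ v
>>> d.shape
(5, 13)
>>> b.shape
(13, 5)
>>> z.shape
(13,)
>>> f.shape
(5, 11, 13)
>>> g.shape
(11, 13)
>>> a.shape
(13, 11)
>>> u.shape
(17, 13)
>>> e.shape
(11, 13, 11)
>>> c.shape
(11, 13, 11)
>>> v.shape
(11, 5)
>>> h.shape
(5, 13, 11, 17)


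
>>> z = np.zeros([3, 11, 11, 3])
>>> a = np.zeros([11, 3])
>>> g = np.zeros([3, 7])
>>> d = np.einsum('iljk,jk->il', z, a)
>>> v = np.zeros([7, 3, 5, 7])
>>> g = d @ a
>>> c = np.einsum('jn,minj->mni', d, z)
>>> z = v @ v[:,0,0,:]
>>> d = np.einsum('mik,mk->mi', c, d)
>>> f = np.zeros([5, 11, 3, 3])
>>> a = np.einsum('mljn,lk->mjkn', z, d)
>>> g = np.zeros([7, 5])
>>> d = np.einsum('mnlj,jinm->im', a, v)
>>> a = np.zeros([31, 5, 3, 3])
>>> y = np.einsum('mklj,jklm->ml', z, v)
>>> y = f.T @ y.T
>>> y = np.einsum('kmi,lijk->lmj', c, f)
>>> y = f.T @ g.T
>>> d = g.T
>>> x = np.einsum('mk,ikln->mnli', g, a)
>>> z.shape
(7, 3, 5, 7)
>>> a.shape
(31, 5, 3, 3)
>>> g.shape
(7, 5)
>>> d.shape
(5, 7)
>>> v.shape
(7, 3, 5, 7)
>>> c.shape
(3, 11, 11)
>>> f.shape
(5, 11, 3, 3)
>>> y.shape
(3, 3, 11, 7)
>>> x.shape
(7, 3, 3, 31)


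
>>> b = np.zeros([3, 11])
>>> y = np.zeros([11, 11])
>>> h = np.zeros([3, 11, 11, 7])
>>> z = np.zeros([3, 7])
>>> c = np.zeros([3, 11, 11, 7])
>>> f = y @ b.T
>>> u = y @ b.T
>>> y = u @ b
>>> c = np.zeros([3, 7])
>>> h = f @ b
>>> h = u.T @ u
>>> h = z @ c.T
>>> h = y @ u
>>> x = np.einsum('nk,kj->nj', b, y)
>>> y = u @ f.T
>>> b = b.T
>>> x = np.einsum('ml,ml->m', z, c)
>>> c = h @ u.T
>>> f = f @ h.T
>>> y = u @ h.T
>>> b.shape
(11, 3)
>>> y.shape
(11, 11)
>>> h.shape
(11, 3)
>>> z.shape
(3, 7)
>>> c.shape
(11, 11)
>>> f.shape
(11, 11)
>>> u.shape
(11, 3)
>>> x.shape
(3,)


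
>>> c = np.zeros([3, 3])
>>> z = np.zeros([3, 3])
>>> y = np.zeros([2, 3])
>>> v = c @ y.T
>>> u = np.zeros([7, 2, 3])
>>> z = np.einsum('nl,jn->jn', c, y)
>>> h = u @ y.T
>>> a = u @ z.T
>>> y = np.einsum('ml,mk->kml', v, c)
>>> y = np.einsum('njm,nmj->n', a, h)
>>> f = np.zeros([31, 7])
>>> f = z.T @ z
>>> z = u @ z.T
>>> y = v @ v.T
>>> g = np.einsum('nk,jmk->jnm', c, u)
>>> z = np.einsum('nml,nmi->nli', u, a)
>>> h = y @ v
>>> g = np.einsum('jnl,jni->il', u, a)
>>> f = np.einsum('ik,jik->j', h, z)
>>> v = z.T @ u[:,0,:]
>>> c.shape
(3, 3)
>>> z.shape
(7, 3, 2)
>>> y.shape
(3, 3)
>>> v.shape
(2, 3, 3)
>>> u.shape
(7, 2, 3)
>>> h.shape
(3, 2)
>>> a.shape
(7, 2, 2)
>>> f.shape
(7,)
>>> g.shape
(2, 3)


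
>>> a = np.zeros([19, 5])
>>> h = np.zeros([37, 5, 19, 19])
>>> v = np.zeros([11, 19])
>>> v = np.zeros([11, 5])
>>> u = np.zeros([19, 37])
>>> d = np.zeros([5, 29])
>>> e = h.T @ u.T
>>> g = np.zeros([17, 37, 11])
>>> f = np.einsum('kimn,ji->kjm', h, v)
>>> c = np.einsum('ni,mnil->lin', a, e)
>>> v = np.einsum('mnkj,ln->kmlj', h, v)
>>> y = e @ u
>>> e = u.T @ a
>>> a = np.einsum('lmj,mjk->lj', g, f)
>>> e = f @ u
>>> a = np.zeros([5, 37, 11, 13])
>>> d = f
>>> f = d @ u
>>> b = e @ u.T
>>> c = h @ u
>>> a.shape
(5, 37, 11, 13)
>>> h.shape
(37, 5, 19, 19)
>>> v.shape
(19, 37, 11, 19)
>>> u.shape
(19, 37)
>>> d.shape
(37, 11, 19)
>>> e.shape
(37, 11, 37)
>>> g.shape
(17, 37, 11)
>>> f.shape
(37, 11, 37)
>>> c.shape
(37, 5, 19, 37)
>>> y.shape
(19, 19, 5, 37)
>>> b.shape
(37, 11, 19)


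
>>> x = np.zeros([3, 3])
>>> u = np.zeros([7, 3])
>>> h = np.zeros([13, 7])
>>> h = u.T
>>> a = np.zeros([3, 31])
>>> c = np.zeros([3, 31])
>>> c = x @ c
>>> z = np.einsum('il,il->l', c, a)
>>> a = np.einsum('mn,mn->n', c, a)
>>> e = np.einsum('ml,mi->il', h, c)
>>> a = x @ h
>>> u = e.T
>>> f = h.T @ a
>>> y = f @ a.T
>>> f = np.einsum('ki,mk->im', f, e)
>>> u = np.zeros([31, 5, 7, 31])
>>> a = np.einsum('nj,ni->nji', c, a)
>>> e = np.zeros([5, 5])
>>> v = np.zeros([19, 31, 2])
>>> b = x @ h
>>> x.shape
(3, 3)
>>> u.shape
(31, 5, 7, 31)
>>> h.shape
(3, 7)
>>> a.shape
(3, 31, 7)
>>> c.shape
(3, 31)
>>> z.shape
(31,)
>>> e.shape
(5, 5)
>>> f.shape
(7, 31)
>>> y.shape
(7, 3)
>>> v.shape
(19, 31, 2)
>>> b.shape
(3, 7)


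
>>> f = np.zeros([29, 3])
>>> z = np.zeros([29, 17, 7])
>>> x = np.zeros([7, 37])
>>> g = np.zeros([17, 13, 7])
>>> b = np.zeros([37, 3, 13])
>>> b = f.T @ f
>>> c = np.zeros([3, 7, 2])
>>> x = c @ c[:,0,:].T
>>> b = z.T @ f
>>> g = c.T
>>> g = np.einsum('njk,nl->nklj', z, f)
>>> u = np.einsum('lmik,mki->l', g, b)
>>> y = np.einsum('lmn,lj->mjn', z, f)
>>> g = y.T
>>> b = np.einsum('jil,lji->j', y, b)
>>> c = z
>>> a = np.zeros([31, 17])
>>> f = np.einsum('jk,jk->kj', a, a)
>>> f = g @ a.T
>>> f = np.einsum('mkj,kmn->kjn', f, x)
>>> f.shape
(3, 31, 3)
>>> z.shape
(29, 17, 7)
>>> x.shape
(3, 7, 3)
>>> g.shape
(7, 3, 17)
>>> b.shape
(17,)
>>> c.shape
(29, 17, 7)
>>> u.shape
(29,)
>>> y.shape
(17, 3, 7)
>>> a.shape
(31, 17)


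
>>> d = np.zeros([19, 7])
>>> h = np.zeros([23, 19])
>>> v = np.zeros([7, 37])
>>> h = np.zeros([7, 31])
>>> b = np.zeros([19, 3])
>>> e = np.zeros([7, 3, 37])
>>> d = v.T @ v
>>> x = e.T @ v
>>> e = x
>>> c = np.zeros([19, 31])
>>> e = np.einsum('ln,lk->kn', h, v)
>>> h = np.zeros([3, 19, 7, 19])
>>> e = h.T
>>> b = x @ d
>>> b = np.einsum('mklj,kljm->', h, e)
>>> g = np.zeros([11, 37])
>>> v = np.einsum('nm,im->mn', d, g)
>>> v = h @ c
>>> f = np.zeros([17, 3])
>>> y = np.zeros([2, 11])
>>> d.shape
(37, 37)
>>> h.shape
(3, 19, 7, 19)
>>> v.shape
(3, 19, 7, 31)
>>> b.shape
()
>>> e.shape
(19, 7, 19, 3)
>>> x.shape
(37, 3, 37)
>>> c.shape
(19, 31)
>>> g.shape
(11, 37)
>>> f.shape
(17, 3)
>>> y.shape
(2, 11)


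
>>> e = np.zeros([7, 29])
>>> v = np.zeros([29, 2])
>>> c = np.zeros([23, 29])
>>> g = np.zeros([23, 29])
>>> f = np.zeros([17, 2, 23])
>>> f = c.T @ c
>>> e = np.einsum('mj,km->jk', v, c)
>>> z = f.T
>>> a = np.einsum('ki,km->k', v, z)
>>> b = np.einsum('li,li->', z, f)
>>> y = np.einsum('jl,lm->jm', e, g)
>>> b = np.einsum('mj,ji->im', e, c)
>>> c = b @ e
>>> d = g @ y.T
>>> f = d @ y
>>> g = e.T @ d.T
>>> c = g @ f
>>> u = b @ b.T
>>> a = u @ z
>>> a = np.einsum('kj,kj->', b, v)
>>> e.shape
(2, 23)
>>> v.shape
(29, 2)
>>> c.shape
(23, 29)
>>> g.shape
(23, 23)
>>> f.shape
(23, 29)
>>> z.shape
(29, 29)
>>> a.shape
()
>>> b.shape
(29, 2)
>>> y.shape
(2, 29)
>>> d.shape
(23, 2)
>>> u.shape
(29, 29)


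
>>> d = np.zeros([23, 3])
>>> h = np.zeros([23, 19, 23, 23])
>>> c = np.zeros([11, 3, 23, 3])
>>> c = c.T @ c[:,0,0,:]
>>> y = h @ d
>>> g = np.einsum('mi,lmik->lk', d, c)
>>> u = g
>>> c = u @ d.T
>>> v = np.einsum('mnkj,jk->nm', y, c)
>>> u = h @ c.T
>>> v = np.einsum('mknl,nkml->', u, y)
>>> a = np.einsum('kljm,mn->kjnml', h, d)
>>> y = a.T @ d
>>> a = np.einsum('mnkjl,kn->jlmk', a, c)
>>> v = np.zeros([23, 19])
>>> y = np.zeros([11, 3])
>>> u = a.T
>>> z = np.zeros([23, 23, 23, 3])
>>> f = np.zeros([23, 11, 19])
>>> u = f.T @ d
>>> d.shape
(23, 3)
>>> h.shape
(23, 19, 23, 23)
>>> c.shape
(3, 23)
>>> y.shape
(11, 3)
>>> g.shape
(3, 3)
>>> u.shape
(19, 11, 3)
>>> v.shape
(23, 19)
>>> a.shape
(23, 19, 23, 3)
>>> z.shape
(23, 23, 23, 3)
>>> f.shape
(23, 11, 19)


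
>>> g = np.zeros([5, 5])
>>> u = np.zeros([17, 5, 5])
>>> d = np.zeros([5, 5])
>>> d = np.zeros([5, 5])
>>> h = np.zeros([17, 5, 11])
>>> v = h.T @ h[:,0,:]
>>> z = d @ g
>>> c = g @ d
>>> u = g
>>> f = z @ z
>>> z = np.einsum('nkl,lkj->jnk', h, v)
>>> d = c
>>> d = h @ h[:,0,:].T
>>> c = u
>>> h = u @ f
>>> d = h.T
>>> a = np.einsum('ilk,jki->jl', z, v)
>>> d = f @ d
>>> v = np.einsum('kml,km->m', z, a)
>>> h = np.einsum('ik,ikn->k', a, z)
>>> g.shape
(5, 5)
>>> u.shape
(5, 5)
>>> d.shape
(5, 5)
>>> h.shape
(17,)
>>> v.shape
(17,)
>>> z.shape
(11, 17, 5)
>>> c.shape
(5, 5)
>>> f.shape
(5, 5)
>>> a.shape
(11, 17)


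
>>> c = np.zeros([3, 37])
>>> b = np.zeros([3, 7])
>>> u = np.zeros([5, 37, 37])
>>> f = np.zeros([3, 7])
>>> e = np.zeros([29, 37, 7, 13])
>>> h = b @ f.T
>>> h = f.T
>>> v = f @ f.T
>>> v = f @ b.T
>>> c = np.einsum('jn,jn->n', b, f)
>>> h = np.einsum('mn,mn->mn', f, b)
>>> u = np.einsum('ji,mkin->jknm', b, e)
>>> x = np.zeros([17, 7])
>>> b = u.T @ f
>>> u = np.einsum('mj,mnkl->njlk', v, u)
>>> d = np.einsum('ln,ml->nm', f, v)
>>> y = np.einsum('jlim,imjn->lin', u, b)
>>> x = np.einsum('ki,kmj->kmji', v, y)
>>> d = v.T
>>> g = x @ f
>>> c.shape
(7,)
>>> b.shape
(29, 13, 37, 7)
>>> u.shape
(37, 3, 29, 13)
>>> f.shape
(3, 7)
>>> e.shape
(29, 37, 7, 13)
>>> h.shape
(3, 7)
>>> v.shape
(3, 3)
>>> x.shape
(3, 29, 7, 3)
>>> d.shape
(3, 3)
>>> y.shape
(3, 29, 7)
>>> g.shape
(3, 29, 7, 7)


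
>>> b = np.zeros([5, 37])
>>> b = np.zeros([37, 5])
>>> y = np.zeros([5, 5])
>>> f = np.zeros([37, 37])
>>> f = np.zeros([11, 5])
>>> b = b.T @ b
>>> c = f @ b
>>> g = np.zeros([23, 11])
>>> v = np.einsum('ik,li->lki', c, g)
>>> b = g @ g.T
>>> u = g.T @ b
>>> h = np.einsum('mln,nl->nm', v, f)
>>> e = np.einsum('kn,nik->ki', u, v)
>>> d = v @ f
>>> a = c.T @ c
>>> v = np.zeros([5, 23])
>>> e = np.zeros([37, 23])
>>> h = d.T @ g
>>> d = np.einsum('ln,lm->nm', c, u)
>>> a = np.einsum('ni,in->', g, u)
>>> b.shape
(23, 23)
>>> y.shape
(5, 5)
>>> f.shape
(11, 5)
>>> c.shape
(11, 5)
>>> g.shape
(23, 11)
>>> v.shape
(5, 23)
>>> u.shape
(11, 23)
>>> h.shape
(5, 5, 11)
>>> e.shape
(37, 23)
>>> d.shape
(5, 23)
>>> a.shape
()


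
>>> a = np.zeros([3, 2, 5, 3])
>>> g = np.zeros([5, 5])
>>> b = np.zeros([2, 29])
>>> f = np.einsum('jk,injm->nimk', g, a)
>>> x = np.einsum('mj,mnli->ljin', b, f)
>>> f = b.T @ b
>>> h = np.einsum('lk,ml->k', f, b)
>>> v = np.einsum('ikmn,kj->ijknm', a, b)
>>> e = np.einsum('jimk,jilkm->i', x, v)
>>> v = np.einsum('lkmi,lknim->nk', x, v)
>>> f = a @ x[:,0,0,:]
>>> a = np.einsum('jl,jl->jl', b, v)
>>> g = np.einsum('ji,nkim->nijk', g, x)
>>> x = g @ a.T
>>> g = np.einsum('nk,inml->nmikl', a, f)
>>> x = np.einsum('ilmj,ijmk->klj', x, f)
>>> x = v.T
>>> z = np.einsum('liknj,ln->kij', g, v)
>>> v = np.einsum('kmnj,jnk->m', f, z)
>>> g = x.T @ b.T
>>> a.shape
(2, 29)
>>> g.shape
(2, 2)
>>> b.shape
(2, 29)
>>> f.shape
(3, 2, 5, 3)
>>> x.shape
(29, 2)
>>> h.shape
(29,)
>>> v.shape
(2,)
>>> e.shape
(29,)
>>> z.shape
(3, 5, 3)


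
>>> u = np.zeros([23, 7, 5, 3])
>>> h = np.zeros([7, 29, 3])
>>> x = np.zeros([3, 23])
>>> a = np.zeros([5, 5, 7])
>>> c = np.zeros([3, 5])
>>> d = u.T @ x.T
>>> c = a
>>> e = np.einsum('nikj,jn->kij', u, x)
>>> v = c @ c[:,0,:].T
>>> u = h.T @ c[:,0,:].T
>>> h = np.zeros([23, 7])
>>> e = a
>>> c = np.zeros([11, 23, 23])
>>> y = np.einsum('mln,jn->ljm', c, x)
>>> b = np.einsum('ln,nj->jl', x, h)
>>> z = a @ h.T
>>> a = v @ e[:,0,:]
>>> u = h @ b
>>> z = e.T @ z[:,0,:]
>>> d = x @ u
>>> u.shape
(23, 3)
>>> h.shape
(23, 7)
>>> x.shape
(3, 23)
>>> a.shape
(5, 5, 7)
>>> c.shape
(11, 23, 23)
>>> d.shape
(3, 3)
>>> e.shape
(5, 5, 7)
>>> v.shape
(5, 5, 5)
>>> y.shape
(23, 3, 11)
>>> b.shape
(7, 3)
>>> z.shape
(7, 5, 23)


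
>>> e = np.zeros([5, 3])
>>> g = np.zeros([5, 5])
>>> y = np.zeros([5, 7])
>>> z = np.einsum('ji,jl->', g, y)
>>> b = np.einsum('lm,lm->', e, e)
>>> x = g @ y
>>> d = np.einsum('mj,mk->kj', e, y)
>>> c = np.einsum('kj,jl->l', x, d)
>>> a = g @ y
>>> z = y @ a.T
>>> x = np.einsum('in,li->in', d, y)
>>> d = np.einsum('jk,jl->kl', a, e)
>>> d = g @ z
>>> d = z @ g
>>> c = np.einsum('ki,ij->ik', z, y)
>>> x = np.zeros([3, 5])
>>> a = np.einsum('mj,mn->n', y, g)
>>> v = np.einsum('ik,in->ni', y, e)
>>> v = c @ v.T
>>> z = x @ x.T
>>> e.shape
(5, 3)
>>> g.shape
(5, 5)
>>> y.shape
(5, 7)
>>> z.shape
(3, 3)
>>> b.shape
()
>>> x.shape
(3, 5)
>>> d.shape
(5, 5)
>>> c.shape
(5, 5)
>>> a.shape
(5,)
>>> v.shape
(5, 3)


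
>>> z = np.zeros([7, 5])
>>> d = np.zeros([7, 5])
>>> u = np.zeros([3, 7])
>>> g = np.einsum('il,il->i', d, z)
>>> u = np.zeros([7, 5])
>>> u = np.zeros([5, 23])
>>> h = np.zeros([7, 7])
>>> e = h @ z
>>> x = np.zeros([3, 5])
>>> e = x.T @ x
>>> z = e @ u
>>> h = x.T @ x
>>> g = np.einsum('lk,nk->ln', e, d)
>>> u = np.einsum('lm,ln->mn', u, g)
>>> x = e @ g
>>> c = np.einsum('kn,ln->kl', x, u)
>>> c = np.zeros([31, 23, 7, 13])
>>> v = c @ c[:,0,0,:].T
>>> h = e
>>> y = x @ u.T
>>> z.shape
(5, 23)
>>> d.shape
(7, 5)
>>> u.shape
(23, 7)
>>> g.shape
(5, 7)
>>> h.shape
(5, 5)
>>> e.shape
(5, 5)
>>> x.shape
(5, 7)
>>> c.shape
(31, 23, 7, 13)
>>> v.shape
(31, 23, 7, 31)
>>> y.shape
(5, 23)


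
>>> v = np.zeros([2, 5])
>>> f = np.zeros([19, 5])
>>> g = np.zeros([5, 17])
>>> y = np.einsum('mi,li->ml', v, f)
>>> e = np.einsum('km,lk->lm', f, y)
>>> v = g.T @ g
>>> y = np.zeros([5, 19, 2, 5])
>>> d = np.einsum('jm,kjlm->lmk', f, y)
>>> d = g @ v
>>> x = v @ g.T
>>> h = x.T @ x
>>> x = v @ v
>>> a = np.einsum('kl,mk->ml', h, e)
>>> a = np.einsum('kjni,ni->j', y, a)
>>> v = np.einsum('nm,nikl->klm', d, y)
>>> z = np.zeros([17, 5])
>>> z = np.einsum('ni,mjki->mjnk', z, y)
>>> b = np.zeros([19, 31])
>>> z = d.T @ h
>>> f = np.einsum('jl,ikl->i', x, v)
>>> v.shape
(2, 5, 17)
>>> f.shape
(2,)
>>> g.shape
(5, 17)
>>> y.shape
(5, 19, 2, 5)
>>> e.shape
(2, 5)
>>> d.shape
(5, 17)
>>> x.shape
(17, 17)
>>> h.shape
(5, 5)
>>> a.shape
(19,)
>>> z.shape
(17, 5)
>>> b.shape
(19, 31)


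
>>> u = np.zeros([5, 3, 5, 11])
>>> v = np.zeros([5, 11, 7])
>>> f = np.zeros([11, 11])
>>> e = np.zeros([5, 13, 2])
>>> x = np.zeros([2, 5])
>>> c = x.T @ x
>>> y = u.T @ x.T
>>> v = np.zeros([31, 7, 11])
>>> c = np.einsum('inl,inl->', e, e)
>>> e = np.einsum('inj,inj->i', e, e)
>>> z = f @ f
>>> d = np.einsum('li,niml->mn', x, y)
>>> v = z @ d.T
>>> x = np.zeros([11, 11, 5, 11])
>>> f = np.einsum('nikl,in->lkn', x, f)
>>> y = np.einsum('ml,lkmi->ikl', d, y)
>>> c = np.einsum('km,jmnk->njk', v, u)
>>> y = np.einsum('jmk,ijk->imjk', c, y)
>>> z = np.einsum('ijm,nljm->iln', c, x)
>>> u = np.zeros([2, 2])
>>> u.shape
(2, 2)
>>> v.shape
(11, 3)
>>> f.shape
(11, 5, 11)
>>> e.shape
(5,)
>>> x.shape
(11, 11, 5, 11)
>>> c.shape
(5, 5, 11)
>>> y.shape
(2, 5, 5, 11)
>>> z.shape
(5, 11, 11)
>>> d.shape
(3, 11)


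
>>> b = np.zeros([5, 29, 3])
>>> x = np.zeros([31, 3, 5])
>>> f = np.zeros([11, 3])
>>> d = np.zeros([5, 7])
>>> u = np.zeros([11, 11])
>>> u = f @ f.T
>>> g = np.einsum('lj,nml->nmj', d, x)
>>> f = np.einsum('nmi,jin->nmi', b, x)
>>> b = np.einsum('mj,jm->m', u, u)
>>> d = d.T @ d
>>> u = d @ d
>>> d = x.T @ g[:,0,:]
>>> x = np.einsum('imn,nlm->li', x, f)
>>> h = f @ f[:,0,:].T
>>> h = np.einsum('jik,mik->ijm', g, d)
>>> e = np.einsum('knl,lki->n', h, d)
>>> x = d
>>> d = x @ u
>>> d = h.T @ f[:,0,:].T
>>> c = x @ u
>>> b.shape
(11,)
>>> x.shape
(5, 3, 7)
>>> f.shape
(5, 29, 3)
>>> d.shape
(5, 31, 5)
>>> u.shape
(7, 7)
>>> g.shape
(31, 3, 7)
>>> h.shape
(3, 31, 5)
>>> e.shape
(31,)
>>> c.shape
(5, 3, 7)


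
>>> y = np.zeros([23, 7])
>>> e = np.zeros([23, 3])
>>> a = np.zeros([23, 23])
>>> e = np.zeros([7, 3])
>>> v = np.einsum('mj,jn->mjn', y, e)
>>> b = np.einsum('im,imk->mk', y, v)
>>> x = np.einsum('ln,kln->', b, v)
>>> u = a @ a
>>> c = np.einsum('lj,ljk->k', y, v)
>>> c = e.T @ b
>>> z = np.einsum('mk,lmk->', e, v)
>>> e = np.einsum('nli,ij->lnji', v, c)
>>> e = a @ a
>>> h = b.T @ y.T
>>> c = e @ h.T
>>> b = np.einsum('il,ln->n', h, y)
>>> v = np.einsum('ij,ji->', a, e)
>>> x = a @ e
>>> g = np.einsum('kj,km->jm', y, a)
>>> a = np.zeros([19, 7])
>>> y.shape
(23, 7)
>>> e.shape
(23, 23)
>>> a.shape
(19, 7)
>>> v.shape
()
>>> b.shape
(7,)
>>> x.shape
(23, 23)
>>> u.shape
(23, 23)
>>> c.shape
(23, 3)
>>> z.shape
()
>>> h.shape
(3, 23)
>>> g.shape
(7, 23)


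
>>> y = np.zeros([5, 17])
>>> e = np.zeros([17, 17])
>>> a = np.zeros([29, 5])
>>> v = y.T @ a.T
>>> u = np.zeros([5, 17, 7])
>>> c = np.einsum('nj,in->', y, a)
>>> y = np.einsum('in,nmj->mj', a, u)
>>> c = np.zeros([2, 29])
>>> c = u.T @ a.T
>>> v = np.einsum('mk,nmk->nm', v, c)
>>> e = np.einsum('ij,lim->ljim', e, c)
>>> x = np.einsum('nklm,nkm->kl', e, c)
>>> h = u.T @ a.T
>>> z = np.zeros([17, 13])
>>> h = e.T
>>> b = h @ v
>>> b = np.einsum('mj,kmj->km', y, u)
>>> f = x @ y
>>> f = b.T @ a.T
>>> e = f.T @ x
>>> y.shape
(17, 7)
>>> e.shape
(29, 17)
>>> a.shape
(29, 5)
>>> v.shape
(7, 17)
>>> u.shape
(5, 17, 7)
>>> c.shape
(7, 17, 29)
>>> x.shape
(17, 17)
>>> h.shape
(29, 17, 17, 7)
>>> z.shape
(17, 13)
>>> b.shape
(5, 17)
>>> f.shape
(17, 29)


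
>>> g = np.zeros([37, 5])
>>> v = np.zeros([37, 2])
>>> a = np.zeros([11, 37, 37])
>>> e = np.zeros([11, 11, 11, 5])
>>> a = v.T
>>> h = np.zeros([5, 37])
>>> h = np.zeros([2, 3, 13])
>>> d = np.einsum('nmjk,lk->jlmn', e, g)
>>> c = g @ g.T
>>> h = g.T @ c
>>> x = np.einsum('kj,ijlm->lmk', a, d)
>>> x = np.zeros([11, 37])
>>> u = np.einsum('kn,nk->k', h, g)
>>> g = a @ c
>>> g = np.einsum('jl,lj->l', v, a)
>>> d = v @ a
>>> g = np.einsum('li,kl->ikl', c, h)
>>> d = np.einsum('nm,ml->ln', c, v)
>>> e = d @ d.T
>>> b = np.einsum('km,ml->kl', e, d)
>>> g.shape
(37, 5, 37)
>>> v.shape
(37, 2)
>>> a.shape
(2, 37)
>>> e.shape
(2, 2)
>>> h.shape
(5, 37)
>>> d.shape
(2, 37)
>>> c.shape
(37, 37)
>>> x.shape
(11, 37)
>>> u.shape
(5,)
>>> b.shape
(2, 37)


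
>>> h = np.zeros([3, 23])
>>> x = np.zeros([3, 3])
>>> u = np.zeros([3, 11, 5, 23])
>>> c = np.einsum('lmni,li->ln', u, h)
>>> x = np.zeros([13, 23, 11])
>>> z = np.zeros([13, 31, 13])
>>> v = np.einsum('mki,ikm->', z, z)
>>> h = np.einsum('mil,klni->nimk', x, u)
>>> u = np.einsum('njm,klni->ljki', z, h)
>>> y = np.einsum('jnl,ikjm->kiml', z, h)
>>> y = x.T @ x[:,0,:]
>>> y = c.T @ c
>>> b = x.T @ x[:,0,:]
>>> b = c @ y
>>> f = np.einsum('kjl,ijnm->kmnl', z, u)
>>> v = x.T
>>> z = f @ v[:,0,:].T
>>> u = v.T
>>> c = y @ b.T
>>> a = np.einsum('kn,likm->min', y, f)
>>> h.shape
(5, 23, 13, 3)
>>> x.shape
(13, 23, 11)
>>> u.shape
(13, 23, 11)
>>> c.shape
(5, 3)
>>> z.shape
(13, 3, 5, 11)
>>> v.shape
(11, 23, 13)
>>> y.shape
(5, 5)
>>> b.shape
(3, 5)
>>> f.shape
(13, 3, 5, 13)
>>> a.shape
(13, 3, 5)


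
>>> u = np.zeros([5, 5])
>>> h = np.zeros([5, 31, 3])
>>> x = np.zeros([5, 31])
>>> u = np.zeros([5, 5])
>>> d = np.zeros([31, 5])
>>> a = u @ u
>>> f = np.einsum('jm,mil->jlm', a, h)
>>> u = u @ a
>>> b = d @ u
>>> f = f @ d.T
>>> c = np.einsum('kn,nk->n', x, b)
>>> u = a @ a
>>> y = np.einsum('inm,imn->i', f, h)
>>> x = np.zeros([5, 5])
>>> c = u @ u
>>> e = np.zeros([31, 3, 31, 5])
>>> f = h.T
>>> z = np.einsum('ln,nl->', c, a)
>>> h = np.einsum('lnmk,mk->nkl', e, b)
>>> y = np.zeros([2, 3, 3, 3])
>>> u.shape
(5, 5)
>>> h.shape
(3, 5, 31)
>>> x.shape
(5, 5)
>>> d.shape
(31, 5)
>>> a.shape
(5, 5)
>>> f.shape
(3, 31, 5)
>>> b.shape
(31, 5)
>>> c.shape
(5, 5)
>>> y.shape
(2, 3, 3, 3)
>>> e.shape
(31, 3, 31, 5)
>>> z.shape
()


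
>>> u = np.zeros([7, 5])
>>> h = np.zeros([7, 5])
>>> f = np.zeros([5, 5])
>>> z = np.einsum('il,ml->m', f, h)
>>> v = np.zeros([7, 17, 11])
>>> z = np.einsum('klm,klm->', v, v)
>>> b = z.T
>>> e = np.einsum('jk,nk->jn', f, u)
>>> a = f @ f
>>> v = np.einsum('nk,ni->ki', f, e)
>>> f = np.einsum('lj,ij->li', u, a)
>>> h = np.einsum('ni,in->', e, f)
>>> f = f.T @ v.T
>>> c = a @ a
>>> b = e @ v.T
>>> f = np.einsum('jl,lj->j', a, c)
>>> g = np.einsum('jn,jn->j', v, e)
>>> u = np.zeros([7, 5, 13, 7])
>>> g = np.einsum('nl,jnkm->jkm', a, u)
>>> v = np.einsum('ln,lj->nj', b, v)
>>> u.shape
(7, 5, 13, 7)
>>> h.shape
()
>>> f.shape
(5,)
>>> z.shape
()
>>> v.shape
(5, 7)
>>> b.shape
(5, 5)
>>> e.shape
(5, 7)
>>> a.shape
(5, 5)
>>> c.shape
(5, 5)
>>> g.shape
(7, 13, 7)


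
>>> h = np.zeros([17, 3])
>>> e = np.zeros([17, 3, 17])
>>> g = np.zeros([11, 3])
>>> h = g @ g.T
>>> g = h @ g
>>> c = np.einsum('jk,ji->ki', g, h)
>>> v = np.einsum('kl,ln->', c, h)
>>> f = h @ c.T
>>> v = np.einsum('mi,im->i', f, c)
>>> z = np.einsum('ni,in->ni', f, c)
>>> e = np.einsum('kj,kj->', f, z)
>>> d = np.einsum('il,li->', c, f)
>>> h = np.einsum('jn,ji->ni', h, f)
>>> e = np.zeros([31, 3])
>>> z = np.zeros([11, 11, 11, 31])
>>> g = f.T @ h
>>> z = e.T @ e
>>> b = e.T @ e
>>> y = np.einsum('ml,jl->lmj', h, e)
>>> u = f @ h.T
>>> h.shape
(11, 3)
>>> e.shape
(31, 3)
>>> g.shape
(3, 3)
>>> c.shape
(3, 11)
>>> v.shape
(3,)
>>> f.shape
(11, 3)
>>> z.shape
(3, 3)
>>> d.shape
()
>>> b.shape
(3, 3)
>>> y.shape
(3, 11, 31)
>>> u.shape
(11, 11)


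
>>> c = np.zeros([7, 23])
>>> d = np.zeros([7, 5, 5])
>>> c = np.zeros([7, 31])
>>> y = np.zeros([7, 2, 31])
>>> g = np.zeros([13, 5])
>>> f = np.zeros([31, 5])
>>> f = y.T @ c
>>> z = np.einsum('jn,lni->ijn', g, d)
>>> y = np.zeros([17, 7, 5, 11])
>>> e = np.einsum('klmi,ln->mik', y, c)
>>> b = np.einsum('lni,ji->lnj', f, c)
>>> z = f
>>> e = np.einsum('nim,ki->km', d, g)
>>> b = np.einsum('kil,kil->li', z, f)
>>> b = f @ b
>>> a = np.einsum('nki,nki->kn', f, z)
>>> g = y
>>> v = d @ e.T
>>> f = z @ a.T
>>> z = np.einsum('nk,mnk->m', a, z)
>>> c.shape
(7, 31)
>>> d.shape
(7, 5, 5)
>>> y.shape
(17, 7, 5, 11)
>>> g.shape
(17, 7, 5, 11)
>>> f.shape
(31, 2, 2)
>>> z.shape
(31,)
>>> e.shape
(13, 5)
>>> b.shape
(31, 2, 2)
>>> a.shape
(2, 31)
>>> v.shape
(7, 5, 13)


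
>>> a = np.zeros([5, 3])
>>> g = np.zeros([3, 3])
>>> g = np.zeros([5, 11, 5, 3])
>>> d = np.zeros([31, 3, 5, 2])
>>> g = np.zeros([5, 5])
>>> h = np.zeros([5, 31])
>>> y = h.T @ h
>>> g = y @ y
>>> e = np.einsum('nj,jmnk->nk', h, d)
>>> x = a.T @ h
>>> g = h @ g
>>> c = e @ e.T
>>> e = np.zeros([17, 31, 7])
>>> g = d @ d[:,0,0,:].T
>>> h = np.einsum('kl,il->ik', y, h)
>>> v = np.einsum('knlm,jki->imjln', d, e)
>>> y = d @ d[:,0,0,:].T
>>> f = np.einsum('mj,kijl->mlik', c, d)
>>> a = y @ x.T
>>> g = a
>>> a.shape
(31, 3, 5, 3)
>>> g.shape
(31, 3, 5, 3)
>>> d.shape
(31, 3, 5, 2)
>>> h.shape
(5, 31)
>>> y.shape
(31, 3, 5, 31)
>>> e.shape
(17, 31, 7)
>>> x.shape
(3, 31)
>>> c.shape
(5, 5)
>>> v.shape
(7, 2, 17, 5, 3)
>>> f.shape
(5, 2, 3, 31)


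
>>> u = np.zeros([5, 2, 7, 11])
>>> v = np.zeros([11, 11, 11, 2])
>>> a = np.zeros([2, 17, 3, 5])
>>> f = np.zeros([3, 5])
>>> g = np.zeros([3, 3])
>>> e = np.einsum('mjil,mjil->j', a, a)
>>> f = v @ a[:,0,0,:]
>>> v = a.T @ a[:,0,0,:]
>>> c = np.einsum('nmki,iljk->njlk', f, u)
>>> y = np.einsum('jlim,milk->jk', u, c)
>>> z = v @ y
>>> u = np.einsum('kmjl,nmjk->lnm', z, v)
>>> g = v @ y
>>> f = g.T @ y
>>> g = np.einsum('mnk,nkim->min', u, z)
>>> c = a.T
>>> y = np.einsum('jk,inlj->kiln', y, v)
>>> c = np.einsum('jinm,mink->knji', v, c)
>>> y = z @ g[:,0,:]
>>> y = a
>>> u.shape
(11, 5, 3)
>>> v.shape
(5, 3, 17, 5)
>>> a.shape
(2, 17, 3, 5)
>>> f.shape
(11, 17, 3, 11)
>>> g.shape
(11, 17, 5)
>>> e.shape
(17,)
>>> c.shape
(2, 17, 5, 3)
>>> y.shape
(2, 17, 3, 5)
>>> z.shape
(5, 3, 17, 11)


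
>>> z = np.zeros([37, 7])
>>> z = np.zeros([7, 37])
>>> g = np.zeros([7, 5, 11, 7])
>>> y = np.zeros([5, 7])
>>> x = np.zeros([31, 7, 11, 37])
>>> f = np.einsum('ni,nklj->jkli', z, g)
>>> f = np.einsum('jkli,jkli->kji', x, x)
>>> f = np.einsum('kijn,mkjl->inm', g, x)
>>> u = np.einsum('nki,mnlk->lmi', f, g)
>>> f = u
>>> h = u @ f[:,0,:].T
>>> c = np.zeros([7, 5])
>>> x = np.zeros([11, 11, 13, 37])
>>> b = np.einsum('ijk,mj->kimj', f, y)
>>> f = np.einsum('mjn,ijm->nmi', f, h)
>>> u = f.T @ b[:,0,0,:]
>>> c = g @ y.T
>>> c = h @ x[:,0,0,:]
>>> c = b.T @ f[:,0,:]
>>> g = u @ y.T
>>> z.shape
(7, 37)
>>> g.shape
(11, 11, 5)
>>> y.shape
(5, 7)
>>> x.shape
(11, 11, 13, 37)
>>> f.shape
(31, 11, 11)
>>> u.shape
(11, 11, 7)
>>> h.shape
(11, 7, 11)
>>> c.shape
(7, 5, 11, 11)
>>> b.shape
(31, 11, 5, 7)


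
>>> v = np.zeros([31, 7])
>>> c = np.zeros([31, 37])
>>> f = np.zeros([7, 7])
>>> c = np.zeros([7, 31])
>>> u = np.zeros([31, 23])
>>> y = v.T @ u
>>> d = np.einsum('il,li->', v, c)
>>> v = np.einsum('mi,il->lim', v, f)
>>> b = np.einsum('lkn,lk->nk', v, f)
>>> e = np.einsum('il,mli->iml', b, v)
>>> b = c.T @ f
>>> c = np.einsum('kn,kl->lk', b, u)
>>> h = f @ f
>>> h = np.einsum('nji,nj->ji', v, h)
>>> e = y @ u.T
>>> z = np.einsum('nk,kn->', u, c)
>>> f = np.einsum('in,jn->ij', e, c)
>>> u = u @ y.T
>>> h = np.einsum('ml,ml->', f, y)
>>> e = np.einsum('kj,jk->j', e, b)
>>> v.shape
(7, 7, 31)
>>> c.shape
(23, 31)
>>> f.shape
(7, 23)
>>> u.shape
(31, 7)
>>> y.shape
(7, 23)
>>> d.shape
()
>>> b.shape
(31, 7)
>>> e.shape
(31,)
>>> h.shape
()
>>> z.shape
()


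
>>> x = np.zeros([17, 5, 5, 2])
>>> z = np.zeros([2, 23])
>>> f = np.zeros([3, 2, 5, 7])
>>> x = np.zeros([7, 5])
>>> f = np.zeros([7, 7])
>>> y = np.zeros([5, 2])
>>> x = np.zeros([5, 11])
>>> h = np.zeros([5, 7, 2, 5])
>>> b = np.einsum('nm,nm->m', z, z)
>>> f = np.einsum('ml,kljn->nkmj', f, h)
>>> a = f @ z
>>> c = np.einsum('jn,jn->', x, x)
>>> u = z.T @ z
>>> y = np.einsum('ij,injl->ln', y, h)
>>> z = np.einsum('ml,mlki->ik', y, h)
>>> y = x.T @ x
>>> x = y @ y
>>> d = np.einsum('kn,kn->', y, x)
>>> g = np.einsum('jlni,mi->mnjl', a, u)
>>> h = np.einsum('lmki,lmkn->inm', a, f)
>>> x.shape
(11, 11)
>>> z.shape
(5, 2)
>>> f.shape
(5, 5, 7, 2)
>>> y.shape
(11, 11)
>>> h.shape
(23, 2, 5)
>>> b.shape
(23,)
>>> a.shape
(5, 5, 7, 23)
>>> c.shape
()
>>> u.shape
(23, 23)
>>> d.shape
()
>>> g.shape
(23, 7, 5, 5)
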